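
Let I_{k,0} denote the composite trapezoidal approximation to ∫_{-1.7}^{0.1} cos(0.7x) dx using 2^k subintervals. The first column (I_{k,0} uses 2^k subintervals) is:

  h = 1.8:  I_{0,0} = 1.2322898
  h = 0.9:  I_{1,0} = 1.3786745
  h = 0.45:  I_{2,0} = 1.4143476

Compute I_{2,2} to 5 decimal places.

Richardson extrapolation on the trapezoidal column (denominator 4−1=3):
I_{1,1} = (4·1.3786745 − 1.2322898) / 3 = 1.4274694
I_{2,1} = (4·1.4143476 − 1.3786745) / 3 = 1.4262386
I_{2,2} = 1.4262386 + (1.4262386 − 1.4274694)/15 = 1.4261565

1.42616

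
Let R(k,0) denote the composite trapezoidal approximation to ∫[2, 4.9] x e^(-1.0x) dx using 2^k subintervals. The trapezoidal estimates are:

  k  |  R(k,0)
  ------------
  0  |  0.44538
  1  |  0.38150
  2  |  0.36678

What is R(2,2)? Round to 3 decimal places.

Richardson extrapolation on the trapezoidal column (denominator 4−1=3):
R(1,1) = (4·0.38150 − 0.44538) / 3 = 0.36021
R(2,1) = (4·0.36678 − 0.38150) / 3 = 0.36187
R(2,2) = (16·0.36187 − 0.36021) / 15 = 0.36198
(Column j=1 coincides with Simpson's rule on the same nodes.)

0.362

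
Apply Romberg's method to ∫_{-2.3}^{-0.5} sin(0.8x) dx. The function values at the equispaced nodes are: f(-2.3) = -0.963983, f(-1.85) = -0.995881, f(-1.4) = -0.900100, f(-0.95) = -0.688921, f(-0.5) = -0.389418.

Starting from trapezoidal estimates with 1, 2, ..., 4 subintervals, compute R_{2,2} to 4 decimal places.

R_{0,0} (trapezoid, 1 panel, h=1.8000): -1.218061
R_{1,0} (trapezoid, 2 panels, h=0.9000): -1.419120
R_{2,0} (trapezoid, 4 panels, h=0.4500): -1.467721
R_{1,1} = -1.419120 + (-1.419120 − (-1.218061))/3 = -1.486140
R_{2,1} = -1.467721 + (-1.467721 − (-1.419120))/3 = -1.483921
R_{2,2} = -1.483921 + (-1.483921 − (-1.486140))/15 = -1.483773

-1.4838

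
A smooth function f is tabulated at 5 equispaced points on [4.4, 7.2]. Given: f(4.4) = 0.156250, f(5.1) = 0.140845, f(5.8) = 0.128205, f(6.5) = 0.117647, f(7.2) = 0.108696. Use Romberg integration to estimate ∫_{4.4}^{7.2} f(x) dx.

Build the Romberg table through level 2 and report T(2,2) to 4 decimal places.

T(0,0) (trapezoid, 1 panel, h=2.8000): 0.370924
T(1,0) (trapezoid, 2 panels, h=1.4000): 0.364949
T(2,0) (trapezoid, 4 panels, h=0.7000): 0.363419
T(1,1) = 0.364949 + (0.364949 − 0.370924)/3 = 0.362957
T(2,1) = 0.363419 + (0.363419 − 0.364949)/3 = 0.362909
T(2,2) = 0.362909 + (0.362909 − 0.362957)/15 = 0.362906

0.3629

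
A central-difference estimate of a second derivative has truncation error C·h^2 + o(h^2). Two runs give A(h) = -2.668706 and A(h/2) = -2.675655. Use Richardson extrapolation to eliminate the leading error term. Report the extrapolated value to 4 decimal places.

Extrapolated value = (4·A(h/2) − A(h)) / (4 − 1)
= (4·(-2.675655) − (-2.668706)) / 3
= -8.033914 / 3 = -2.677971

-2.6780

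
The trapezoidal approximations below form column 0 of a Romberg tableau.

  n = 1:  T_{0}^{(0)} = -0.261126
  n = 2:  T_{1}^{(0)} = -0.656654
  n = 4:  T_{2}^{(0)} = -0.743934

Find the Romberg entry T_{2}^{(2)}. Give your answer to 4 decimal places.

T_{1}^{(1)} = (4·(-0.656654) − (-0.261126)) / 3 = -0.788497
T_{2}^{(1)} = -0.743934 + (-0.743934 − (-0.656654))/3 = -0.773027
T_{2}^{(2)} = (16·(-0.773027) − (-0.788497)) / 15 = -0.771996

-0.7720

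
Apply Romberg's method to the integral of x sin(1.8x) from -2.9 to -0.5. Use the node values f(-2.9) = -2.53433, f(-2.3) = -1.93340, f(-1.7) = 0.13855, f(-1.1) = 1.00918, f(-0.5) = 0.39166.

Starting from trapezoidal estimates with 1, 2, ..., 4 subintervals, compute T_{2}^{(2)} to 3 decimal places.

T_{0}^{(0)} (trapezoid, 1 panel, h=2.4000): -2.57120
T_{1}^{(0)} (trapezoid, 2 panels, h=1.2000): -1.11934
T_{2}^{(0)} (trapezoid, 4 panels, h=0.6000): -1.11420
T_{1}^{(1)} = -1.11934 + (-1.11934 − (-2.57120))/3 = -0.63539
T_{2}^{(1)} = -1.11420 + (-1.11420 − (-1.11934))/3 = -1.11249
T_{2}^{(2)} = -1.11249 + (-1.11249 − (-0.63539))/15 = -1.14430

-1.144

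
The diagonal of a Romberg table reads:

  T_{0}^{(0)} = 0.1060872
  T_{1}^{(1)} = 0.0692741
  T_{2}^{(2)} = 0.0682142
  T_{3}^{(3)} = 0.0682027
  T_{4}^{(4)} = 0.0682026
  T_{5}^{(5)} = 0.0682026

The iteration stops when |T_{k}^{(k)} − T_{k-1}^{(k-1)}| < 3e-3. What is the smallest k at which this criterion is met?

|T_{1}^{(1)} − T_{0}^{(0)}| = 0.0368131 ≥ 3e-3
|T_{2}^{(2)} − T_{1}^{(1)}| = 0.0010599 < 3e-3

k = 2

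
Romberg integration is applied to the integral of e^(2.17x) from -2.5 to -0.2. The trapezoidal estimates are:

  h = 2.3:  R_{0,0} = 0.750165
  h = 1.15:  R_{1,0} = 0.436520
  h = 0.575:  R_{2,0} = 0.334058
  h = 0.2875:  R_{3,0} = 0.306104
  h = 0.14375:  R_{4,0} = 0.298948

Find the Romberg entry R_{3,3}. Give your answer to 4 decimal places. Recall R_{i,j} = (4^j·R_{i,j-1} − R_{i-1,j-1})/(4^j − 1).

R_{1,1} = 0.436520 + (0.436520 − 0.750165)/3 = 0.331972
R_{2,1} = (4·0.334058 − 0.436520) / 3 = 0.299904
R_{3,1} = 0.306104 + (0.306104 − 0.334058)/3 = 0.296786
R_{2,2} = (16·0.299904 − 0.331972) / 15 = 0.297766
R_{3,2} = 0.296786 + (0.296786 − 0.299904)/15 = 0.296578
R_{3,3} = 0.296578 + (0.296578 − 0.297766)/63 = 0.296559

0.2966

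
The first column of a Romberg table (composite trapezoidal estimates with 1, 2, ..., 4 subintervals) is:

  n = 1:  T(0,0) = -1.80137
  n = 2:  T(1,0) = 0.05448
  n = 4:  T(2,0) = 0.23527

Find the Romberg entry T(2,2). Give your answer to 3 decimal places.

0.270

T(1,1) = 0.05448 + (0.05448 − (-1.80137))/3 = 0.67310
T(2,1) = (4·0.23527 − 0.05448) / 3 = 0.29553
T(2,2) = (16·0.29553 − 0.67310) / 15 = 0.27036
(Column j=1 coincides with Simpson's rule on the same nodes.)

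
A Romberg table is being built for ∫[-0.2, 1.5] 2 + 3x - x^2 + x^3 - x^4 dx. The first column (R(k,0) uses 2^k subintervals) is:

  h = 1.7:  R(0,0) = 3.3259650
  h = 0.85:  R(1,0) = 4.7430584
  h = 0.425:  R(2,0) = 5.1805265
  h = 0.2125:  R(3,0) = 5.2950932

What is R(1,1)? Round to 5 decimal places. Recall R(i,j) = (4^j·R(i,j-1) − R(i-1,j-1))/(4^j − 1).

Richardson extrapolation on the trapezoidal column (denominator 4−1=3):
R(1,1) = 4.7430584 + (4.7430584 − 3.3259650)/3 = 5.2154229

5.21542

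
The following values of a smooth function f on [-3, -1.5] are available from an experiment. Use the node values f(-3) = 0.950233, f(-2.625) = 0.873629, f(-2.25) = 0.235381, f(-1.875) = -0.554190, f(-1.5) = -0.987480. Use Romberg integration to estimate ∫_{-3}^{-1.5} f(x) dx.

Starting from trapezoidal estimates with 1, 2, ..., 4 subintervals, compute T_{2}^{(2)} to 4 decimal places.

0.2131

T_{0}^{(0)} (trapezoid, 1 panel, h=1.5000): -0.027935
T_{1}^{(0)} (trapezoid, 2 panels, h=0.7500): 0.162568
T_{2}^{(0)} (trapezoid, 4 panels, h=0.3750): 0.201074
T_{1}^{(1)} = 0.162568 + (0.162568 − (-0.027935))/3 = 0.226069
T_{2}^{(1)} = 0.201074 + (0.201074 − 0.162568)/3 = 0.213909
T_{2}^{(2)} = 0.213909 + (0.213909 − 0.226069)/15 = 0.213098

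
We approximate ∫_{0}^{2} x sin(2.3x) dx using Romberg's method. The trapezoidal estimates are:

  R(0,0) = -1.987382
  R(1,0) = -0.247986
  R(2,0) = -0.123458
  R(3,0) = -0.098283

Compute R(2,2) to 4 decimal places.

-0.1095

Richardson extrapolation on the trapezoidal column (denominator 4−1=3):
R(1,1) = (4·(-0.247986) − (-1.987382)) / 3 = 0.331813
R(2,1) = (4·(-0.123458) − (-0.247986)) / 3 = -0.081949
R(2,2) = (16·(-0.081949) − 0.331813) / 15 = -0.109533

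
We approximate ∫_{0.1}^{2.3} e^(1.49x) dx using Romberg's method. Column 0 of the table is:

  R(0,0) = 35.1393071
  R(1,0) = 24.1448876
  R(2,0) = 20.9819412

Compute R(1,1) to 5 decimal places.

20.48008

Richardson extrapolation on the trapezoidal column (denominator 4−1=3):
R(1,1) = 24.1448876 + (24.1448876 − 35.1393071)/3 = 20.4800811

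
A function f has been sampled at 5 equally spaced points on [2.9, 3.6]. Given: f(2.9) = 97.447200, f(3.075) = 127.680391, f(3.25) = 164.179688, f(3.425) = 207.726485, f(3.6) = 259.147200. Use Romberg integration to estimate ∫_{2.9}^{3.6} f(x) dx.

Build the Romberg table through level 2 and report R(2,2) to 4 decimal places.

118.2171

R(0,0) (trapezoid, 1 panel, h=0.7000): 124.808040
R(1,0) (trapezoid, 2 panels, h=0.3500): 119.866911
R(2,0) (trapezoid, 4 panels, h=0.1750): 118.629659
R(1,1) = 119.866911 + (119.866911 − 124.808040)/3 = 118.219868
R(2,1) = 118.629659 + (118.629659 − 119.866911)/3 = 118.217242
R(2,2) = 118.217242 + (118.217242 − 118.219868)/15 = 118.217067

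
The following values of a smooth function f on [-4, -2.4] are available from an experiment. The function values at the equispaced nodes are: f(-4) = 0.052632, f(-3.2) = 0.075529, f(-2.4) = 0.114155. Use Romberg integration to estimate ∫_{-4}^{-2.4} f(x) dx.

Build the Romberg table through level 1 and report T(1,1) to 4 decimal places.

T(0,0) (trapezoid, 1 panel, h=1.6000): 0.133430
T(1,0) (trapezoid, 2 panels, h=0.8000): 0.127138
T(1,1) = 0.127138 + (0.127138 − 0.133430)/3 = 0.125041

0.1250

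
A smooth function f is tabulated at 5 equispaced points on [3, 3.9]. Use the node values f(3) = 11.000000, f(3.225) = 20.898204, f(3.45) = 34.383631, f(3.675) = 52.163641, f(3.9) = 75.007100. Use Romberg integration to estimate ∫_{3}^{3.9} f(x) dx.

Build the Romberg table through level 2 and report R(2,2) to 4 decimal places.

R(0,0) (trapezoid, 1 panel, h=0.9000): 38.703195
R(1,0) (trapezoid, 2 panels, h=0.4500): 34.824231
R(2,0) (trapezoid, 4 panels, h=0.2250): 33.851031
R(1,1) = 34.824231 + (34.824231 − 38.703195)/3 = 33.531243
R(2,1) = 33.851031 + (33.851031 − 34.824231)/3 = 33.526631
R(2,2) = 33.526631 + (33.526631 − 33.531243)/15 = 33.526324

33.5263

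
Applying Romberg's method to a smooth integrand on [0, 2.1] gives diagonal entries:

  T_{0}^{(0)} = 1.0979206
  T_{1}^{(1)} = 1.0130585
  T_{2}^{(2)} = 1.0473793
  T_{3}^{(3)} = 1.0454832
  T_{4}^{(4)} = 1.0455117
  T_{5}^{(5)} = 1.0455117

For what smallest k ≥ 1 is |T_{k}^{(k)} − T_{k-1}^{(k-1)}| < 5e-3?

k = 3

|T_{1}^{(1)} − T_{0}^{(0)}| = 0.0848621 ≥ 5e-3
|T_{2}^{(2)} − T_{1}^{(1)}| = 0.0343208 ≥ 5e-3
|T_{3}^{(3)} − T_{2}^{(2)}| = 0.0018961 < 5e-3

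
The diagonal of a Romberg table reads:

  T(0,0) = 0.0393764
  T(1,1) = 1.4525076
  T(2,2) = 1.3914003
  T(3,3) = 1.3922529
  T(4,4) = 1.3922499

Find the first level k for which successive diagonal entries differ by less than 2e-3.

k = 3

|T(1,1) − T(0,0)| = 1.4131312 ≥ 2e-3
|T(2,2) − T(1,1)| = 0.0611073 ≥ 2e-3
|T(3,3) − T(2,2)| = 0.0008526 < 2e-3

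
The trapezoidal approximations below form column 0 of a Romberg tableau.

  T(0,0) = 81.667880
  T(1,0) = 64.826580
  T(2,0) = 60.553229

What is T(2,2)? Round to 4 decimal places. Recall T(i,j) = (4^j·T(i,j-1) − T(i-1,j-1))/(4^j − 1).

Richardson extrapolation on the trapezoidal column (denominator 4−1=3):
T(1,1) = (4·64.826580 − 81.667880) / 3 = 59.212813
T(2,1) = 60.553229 + (60.553229 − 64.826580)/3 = 59.128779
T(2,2) = 59.128779 + (59.128779 − 59.212813)/15 = 59.123177

59.1232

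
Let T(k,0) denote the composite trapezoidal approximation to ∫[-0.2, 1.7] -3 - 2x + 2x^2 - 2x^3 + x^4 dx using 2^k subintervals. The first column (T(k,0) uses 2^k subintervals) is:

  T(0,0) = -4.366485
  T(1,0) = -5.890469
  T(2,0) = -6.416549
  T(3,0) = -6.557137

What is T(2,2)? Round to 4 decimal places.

Richardson extrapolation on the trapezoidal column (denominator 4−1=3):
T(1,1) = (4·(-5.890469) − (-4.366485)) / 3 = -6.398464
T(2,1) = (4·(-6.416549) − (-5.890469)) / 3 = -6.591909
T(2,2) = -6.591909 + (-6.591909 − (-6.398464))/15 = -6.604805
(Column j=1 coincides with Simpson's rule on the same nodes.)

-6.6048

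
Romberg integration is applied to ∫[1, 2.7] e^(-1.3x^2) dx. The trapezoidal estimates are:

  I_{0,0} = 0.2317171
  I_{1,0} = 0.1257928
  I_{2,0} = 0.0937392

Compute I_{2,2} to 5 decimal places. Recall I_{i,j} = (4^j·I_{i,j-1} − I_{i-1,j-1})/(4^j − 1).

0.08256

Richardson extrapolation on the trapezoidal column (denominator 4−1=3):
I_{1,1} = (4·0.1257928 − 0.2317171) / 3 = 0.0904847
I_{2,1} = 0.0937392 + (0.0937392 − 0.1257928)/3 = 0.0830547
I_{2,2} = (16·0.0830547 − 0.0904847) / 15 = 0.0825594
(Column j=1 coincides with Simpson's rule on the same nodes.)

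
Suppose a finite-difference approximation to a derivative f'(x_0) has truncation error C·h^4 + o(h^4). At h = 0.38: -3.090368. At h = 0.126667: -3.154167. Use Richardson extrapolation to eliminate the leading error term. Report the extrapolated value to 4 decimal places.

-3.1550

Extrapolated value = (81·A(h/3) − A(h)) / (81 − 1)
= (81·(-3.154167) − (-3.090368)) / 80
= -252.397159 / 80 = -3.154964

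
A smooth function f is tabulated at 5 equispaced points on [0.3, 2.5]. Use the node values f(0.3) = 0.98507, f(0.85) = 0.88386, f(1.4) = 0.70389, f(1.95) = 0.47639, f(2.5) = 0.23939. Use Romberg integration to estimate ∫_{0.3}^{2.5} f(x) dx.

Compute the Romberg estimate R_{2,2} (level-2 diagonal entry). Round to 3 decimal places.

R_{0,0} (trapezoid, 1 panel, h=2.2000): 1.34691
R_{1,0} (trapezoid, 2 panels, h=1.1000): 1.44773
R_{2,0} (trapezoid, 4 panels, h=0.5500): 1.47200
R_{1,1} = 1.44773 + (1.44773 − 1.34691)/3 = 1.48134
R_{2,1} = 1.47200 + (1.47200 − 1.44773)/3 = 1.48009
R_{2,2} = 1.48009 + (1.48009 − 1.48134)/15 = 1.48001

1.480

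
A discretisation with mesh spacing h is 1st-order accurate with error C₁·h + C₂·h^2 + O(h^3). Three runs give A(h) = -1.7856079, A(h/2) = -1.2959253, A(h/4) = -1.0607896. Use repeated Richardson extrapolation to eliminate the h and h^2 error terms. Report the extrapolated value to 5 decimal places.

First eliminate the h term (factor 2^1 = 2):
  B₁ = (2·(-1.2959253) − (-1.7856079))/1 = -0.8062427
  B₂ = (2·(-1.0607896) − (-1.2959253))/1 = -0.8256539
Then eliminate the h^2 term (factor 2^2 = 4):
  (4·(-0.8256539) − (-0.8062427))/3 = -0.8321243

-0.83212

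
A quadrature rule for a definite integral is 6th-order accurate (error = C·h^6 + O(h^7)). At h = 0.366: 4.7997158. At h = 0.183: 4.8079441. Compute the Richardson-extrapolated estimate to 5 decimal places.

4.80807

The leading error scales as h^6; refining by a factor of 2 reduces it by 2^6 = 64.
Extrapolated value = (64·A(h/2) − A(h)) / (64 − 1)
= (64·4.8079441 − 4.7997158) / 63
= 302.9087066 / 63 = 4.8080747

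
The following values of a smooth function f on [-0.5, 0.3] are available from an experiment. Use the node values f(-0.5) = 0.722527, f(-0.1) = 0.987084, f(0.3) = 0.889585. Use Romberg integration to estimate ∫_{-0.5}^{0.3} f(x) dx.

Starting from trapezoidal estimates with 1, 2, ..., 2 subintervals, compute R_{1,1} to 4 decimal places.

0.7414

R_{0,0} (trapezoid, 1 panel, h=0.8000): 0.644845
R_{1,0} (trapezoid, 2 panels, h=0.4000): 0.717256
R_{1,1} = 0.717256 + (0.717256 − 0.644845)/3 = 0.741393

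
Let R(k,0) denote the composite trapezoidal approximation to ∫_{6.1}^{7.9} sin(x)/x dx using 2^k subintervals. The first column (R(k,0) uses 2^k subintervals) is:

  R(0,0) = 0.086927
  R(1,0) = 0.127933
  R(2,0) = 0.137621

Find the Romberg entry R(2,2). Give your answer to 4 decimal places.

Richardson extrapolation on the trapezoidal column (denominator 4−1=3):
R(1,1) = (4·0.127933 − 0.086927) / 3 = 0.141602
R(2,1) = (4·0.137621 − 0.127933) / 3 = 0.140850
R(2,2) = 0.140850 + (0.140850 − 0.141602)/15 = 0.140800

0.1408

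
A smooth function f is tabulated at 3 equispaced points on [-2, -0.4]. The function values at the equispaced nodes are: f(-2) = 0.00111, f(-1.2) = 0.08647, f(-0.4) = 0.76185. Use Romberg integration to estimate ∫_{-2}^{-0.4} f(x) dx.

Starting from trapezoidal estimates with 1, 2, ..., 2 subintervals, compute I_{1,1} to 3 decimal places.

I_{0,0} (trapezoid, 1 panel, h=1.6000): 0.61037
I_{1,0} (trapezoid, 2 panels, h=0.8000): 0.37436
I_{1,1} = 0.37436 + (0.37436 − 0.61037)/3 = 0.29569

0.296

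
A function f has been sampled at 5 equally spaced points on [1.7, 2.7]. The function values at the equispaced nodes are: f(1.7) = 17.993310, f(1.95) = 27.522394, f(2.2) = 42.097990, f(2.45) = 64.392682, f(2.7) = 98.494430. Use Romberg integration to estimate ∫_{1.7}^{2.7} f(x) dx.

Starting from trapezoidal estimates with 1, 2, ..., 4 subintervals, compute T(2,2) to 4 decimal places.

47.3541

T(0,0) (trapezoid, 1 panel, h=1.0000): 58.243870
T(1,0) (trapezoid, 2 panels, h=0.5000): 50.170930
T(2,0) (trapezoid, 4 panels, h=0.2500): 48.064234
T(1,1) = 50.170930 + (50.170930 − 58.243870)/3 = 47.479950
T(2,1) = 48.064234 + (48.064234 − 50.170930)/3 = 47.362002
T(2,2) = 47.362002 + (47.362002 − 47.479950)/15 = 47.354139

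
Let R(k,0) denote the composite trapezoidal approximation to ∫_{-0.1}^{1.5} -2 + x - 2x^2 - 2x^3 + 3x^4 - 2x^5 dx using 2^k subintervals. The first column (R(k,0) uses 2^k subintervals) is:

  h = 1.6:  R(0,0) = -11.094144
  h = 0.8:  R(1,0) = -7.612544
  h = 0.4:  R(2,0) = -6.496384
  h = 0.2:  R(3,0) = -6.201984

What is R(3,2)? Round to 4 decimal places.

-6.1025

R(2,1) = -6.496384 + (-6.496384 − (-7.612544))/3 = -6.124331
R(3,1) = (4·(-6.201984) − (-6.496384)) / 3 = -6.103851
R(3,2) = (16·(-6.103851) − (-6.124331)) / 15 = -6.102486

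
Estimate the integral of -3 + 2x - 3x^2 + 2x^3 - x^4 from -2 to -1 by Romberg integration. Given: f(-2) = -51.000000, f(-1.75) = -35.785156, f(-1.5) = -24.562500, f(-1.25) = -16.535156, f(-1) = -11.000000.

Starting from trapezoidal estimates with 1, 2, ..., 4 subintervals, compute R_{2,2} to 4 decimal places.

-26.7000

R_{0,0} (trapezoid, 1 panel, h=1.0000): -31.000000
R_{1,0} (trapezoid, 2 panels, h=0.5000): -27.781250
R_{2,0} (trapezoid, 4 panels, h=0.2500): -26.970703
R_{1,1} = -27.781250 + (-27.781250 − (-31.000000))/3 = -26.708333
R_{2,1} = -26.970703 + (-26.970703 − (-27.781250))/3 = -26.700521
R_{2,2} = -26.700521 + (-26.700521 − (-26.708333))/15 = -26.700000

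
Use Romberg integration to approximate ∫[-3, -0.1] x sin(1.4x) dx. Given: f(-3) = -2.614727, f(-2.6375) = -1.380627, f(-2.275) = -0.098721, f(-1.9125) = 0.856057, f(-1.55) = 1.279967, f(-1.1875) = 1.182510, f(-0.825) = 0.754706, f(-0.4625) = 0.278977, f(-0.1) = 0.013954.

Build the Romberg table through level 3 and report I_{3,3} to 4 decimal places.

0.6056

I_{0,0} (trapezoid, 1 panel, h=2.9000): -3.771121
I_{1,0} (trapezoid, 2 panels, h=1.4500): -0.029608
I_{2,0} (trapezoid, 4 panels, h=0.7250): 0.460785
I_{3,0} (trapezoid, 8 panels, h=0.3625): 0.570025
I_{1,1} = -0.029608 + (-0.029608 − (-3.771121))/3 = 1.217563
I_{2,1} = 0.460785 + (0.460785 − (-0.029608))/3 = 0.624249
I_{3,1} = 0.570025 + (0.570025 − 0.460785)/3 = 0.606438
I_{2,2} = 0.624249 + (0.624249 − 1.217563)/15 = 0.584695
I_{3,2} = 0.606438 + (0.606438 − 0.624249)/15 = 0.605251
I_{3,3} = 0.605251 + (0.605251 − 0.584695)/63 = 0.605577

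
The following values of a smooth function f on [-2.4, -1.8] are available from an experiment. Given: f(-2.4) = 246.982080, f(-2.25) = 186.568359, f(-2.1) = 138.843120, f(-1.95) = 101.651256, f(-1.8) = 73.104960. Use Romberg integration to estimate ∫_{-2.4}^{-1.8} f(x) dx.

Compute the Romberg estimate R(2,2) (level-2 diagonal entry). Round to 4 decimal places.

87.5317

R(0,0) (trapezoid, 1 panel, h=0.6000): 96.026112
R(1,0) (trapezoid, 2 panels, h=0.3000): 89.665992
R(2,0) (trapezoid, 4 panels, h=0.1500): 88.065938
R(1,1) = 89.665992 + (89.665992 − 96.026112)/3 = 87.545952
R(2,1) = 88.065938 + (88.065938 − 89.665992)/3 = 87.532587
R(2,2) = 87.532587 + (87.532587 − 87.545952)/15 = 87.531696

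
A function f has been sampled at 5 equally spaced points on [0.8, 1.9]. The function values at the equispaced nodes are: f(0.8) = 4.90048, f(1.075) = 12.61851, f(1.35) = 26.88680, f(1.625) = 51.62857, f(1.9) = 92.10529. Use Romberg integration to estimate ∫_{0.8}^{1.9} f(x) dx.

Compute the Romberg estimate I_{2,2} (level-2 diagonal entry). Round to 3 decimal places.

I_{0,0} (trapezoid, 1 panel, h=1.1000): 53.35317
I_{1,0} (trapezoid, 2 panels, h=0.5500): 41.46433
I_{2,0} (trapezoid, 4 panels, h=0.2750): 38.40011
I_{1,1} = 41.46433 + (41.46433 − 53.35317)/3 = 37.50138
I_{2,1} = 38.40011 + (38.40011 − 41.46433)/3 = 37.37870
I_{2,2} = 37.37870 + (37.37870 − 37.50138)/15 = 37.37052

37.371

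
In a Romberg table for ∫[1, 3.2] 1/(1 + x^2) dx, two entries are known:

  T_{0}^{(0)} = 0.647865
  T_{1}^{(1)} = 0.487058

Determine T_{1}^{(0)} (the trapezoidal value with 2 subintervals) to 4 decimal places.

0.5273

From T_{1}^{(1)} = (4·T_{1}^{(0)} − T_{0}^{(0)})/3, solve for T_{1}^{(0)}:
4·T_{1}^{(0)} = 3·0.487058 + 0.647865 = 2.109039
T_{1}^{(0)} = 0.527260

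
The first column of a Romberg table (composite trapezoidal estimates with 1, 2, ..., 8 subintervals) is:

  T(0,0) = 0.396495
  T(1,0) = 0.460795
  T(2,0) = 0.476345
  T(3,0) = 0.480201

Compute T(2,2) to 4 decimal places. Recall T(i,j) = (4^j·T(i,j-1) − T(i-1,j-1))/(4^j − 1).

0.4815

Richardson extrapolation on the trapezoidal column (denominator 4−1=3):
T(1,1) = (4·0.460795 − 0.396495) / 3 = 0.482228
T(2,1) = 0.476345 + (0.476345 − 0.460795)/3 = 0.481528
T(2,2) = 0.481528 + (0.481528 − 0.482228)/15 = 0.481481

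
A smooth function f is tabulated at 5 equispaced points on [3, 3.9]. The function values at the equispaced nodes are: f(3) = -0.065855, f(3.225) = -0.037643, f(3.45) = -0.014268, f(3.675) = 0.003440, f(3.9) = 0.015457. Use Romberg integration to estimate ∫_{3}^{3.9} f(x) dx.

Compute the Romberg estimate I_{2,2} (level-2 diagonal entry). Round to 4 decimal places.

I_{0,0} (trapezoid, 1 panel, h=0.9000): -0.022679
I_{1,0} (trapezoid, 2 panels, h=0.4500): -0.017760
I_{2,0} (trapezoid, 4 panels, h=0.2250): -0.016576
I_{1,1} = -0.017760 + (-0.017760 − (-0.022679))/3 = -0.016120
I_{2,1} = -0.016576 + (-0.016576 − (-0.017760))/3 = -0.016181
I_{2,2} = -0.016181 + (-0.016181 − (-0.016120))/15 = -0.016185

-0.0162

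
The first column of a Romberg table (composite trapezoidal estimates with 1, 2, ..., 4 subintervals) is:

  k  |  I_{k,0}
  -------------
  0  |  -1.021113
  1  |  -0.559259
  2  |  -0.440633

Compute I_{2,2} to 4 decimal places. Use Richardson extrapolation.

I_{1,1} = -0.559259 + (-0.559259 − (-1.021113))/3 = -0.405308
I_{2,1} = -0.440633 + (-0.440633 − (-0.559259))/3 = -0.401091
I_{2,2} = (16·(-0.401091) − (-0.405308)) / 15 = -0.400810

-0.4008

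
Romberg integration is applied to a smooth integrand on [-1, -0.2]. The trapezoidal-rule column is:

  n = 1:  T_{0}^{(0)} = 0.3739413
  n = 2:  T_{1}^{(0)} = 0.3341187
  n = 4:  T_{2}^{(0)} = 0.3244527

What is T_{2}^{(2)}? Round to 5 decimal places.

T_{1}^{(1)} = 0.3341187 + (0.3341187 − 0.3739413)/3 = 0.3208445
T_{2}^{(1)} = 0.3244527 + (0.3244527 − 0.3341187)/3 = 0.3212307
T_{2}^{(2)} = (16·0.3212307 − 0.3208445) / 15 = 0.3212564

0.32126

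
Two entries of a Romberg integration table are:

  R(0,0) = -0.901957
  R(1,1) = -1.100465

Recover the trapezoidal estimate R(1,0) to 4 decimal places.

From R(1,1) = (4·R(1,0) − R(0,0))/3, solve for R(1,0):
4·R(1,0) = 3·(-1.100465) + (-0.901957) = -4.203352
R(1,0) = -1.050838

-1.0508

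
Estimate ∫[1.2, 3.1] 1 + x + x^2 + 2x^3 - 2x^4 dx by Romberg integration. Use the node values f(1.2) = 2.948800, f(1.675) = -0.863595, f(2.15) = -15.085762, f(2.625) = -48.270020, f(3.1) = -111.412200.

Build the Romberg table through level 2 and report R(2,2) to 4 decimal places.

R(0,0) (trapezoid, 1 panel, h=1.9000): -103.040230
R(1,0) (trapezoid, 2 panels, h=0.9500): -65.851589
R(2,0) (trapezoid, 4 panels, h=0.4750): -56.264262
R(1,1) = -65.851589 + (-65.851589 − (-103.040230))/3 = -53.455375
R(2,1) = -56.264262 + (-56.264262 − (-65.851589))/3 = -53.068486
R(2,2) = -53.068486 + (-53.068486 − (-53.455375))/15 = -53.042693

-53.0427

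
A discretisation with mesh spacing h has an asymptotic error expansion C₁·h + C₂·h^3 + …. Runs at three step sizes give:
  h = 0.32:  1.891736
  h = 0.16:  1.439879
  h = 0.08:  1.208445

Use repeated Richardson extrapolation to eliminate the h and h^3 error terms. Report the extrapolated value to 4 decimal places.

0.9754

First eliminate the h term (factor 2^1 = 2):
  B₁ = (2·1.439879 − 1.891736)/1 = 0.988022
  B₂ = (2·1.208445 − 1.439879)/1 = 0.977011
Then eliminate the h^3 term (factor 2^3 = 8):
  (8·0.977011 − 0.988022)/7 = 0.975438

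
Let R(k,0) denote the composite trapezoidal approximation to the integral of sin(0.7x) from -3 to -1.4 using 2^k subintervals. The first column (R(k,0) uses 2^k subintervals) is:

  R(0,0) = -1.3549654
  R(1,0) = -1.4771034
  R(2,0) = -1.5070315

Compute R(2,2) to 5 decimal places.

Richardson extrapolation on the trapezoidal column (denominator 4−1=3):
R(1,1) = (4·(-1.4771034) − (-1.3549654)) / 3 = -1.5178161
R(2,1) = -1.5070315 + (-1.5070315 − (-1.4771034))/3 = -1.5170075
R(2,2) = (16·(-1.5170075) − (-1.5178161)) / 15 = -1.5169536

-1.51695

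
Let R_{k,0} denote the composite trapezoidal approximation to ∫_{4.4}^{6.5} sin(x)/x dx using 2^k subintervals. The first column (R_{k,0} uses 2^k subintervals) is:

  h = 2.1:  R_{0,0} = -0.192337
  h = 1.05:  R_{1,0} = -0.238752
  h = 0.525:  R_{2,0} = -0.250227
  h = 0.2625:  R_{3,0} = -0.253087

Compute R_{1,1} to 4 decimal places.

Richardson extrapolation on the trapezoidal column (denominator 4−1=3):
R_{1,1} = -0.238752 + (-0.238752 − (-0.192337))/3 = -0.254224

-0.2542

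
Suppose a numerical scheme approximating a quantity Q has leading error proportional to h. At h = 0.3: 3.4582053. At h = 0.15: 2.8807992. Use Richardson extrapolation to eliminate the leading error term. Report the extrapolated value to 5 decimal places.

2.30339

Extrapolated value = (2·A(h/2) − A(h)) / (2 − 1)
= (2·2.8807992 − 3.4582053) / 1
= 2.3033931 / 1 = 2.3033931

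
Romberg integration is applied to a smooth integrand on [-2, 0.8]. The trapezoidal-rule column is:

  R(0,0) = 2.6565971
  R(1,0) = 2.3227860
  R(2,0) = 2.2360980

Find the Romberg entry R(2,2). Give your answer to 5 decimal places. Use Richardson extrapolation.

2.20691

Richardson extrapolation on the trapezoidal column (denominator 4−1=3):
R(1,1) = 2.3227860 + (2.3227860 − 2.6565971)/3 = 2.2115156
R(2,1) = 2.2360980 + (2.2360980 − 2.3227860)/3 = 2.2072020
R(2,2) = 2.2072020 + (2.2072020 − 2.2115156)/15 = 2.2069144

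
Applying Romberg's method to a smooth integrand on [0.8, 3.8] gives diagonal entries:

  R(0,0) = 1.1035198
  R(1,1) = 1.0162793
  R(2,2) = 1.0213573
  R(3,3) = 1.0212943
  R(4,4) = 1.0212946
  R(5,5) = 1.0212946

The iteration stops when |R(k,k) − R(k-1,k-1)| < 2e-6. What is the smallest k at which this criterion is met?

|R(1,1) − R(0,0)| = 0.0872405 ≥ 2e-6
|R(2,2) − R(1,1)| = 0.0050780 ≥ 2e-6
|R(3,3) − R(2,2)| = 0.0000630 ≥ 2e-6
|R(4,4) − R(3,3)| = 0.0000003 < 2e-6

k = 4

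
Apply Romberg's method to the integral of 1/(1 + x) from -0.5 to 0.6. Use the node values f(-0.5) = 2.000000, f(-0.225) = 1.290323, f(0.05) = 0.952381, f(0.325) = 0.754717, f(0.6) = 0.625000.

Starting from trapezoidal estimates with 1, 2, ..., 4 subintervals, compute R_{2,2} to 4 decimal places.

1.1641

R_{0,0} (trapezoid, 1 panel, h=1.1000): 1.443750
R_{1,0} (trapezoid, 2 panels, h=0.5500): 1.245685
R_{2,0} (trapezoid, 4 panels, h=0.2750): 1.185228
R_{1,1} = 1.245685 + (1.245685 − 1.443750)/3 = 1.179663
R_{2,1} = 1.185228 + (1.185228 − 1.245685)/3 = 1.165076
R_{2,2} = 1.165076 + (1.165076 − 1.179663)/15 = 1.164104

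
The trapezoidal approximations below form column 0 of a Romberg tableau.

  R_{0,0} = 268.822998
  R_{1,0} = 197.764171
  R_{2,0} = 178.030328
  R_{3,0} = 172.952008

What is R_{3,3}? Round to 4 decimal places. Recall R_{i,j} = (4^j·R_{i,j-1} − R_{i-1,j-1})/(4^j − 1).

R_{1,1} = 197.764171 + (197.764171 − 268.822998)/3 = 174.077895
R_{2,1} = 178.030328 + (178.030328 − 197.764171)/3 = 171.452380
R_{3,1} = (4·172.952008 − 178.030328) / 3 = 171.259235
R_{2,2} = 171.452380 + (171.452380 − 174.077895)/15 = 171.277346
R_{3,2} = (16·171.259235 − 171.452380) / 15 = 171.246359
R_{3,3} = 171.246359 + (171.246359 − 171.277346)/63 = 171.245867

171.2459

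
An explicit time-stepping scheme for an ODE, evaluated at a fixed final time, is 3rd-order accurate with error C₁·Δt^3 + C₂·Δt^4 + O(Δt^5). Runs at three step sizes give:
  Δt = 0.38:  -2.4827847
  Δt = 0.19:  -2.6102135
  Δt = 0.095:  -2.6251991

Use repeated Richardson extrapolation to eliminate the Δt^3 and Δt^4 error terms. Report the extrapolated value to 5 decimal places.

-2.62727

First eliminate the Δt^3 term (factor 2^3 = 8):
  B₁ = (8·(-2.6102135) − (-2.4827847))/7 = -2.6284176
  B₂ = (8·(-2.6251991) − (-2.6102135))/7 = -2.6273399
Then eliminate the Δt^4 term (factor 2^4 = 16):
  (16·(-2.6273399) − (-2.6284176))/15 = -2.6272681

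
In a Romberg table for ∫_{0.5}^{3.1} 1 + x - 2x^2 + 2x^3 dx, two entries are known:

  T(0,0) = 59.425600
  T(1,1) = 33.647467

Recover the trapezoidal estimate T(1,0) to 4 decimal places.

40.0920

From T(1,1) = (4·T(1,0) − T(0,0))/3, solve for T(1,0):
4·T(1,0) = 3·33.647467 + 59.425600 = 160.368001
T(1,0) = 40.092000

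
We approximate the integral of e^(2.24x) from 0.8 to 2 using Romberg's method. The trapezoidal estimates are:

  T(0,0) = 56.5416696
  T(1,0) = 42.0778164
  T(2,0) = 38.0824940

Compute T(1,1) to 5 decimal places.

37.25653

Richardson extrapolation on the trapezoidal column (denominator 4−1=3):
T(1,1) = (4·42.0778164 − 56.5416696) / 3 = 37.2565320
(Column j=1 coincides with Simpson's rule on the same nodes.)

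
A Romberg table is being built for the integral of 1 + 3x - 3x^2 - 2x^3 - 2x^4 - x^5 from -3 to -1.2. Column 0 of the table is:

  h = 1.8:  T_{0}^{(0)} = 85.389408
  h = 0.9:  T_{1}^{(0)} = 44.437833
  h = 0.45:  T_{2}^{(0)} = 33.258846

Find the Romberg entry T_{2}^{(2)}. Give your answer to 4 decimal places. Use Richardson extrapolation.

29.4489

Richardson extrapolation on the trapezoidal column (denominator 4−1=3):
T_{1}^{(1)} = 44.437833 + (44.437833 − 85.389408)/3 = 30.787308
T_{2}^{(1)} = 33.258846 + (33.258846 − 44.437833)/3 = 29.532517
T_{2}^{(2)} = (16·29.532517 − 30.787308) / 15 = 29.448864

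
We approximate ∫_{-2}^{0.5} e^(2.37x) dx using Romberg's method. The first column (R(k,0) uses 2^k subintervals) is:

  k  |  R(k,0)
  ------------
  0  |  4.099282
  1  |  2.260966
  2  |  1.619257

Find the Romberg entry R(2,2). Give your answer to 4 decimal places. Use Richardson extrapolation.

R(1,1) = (4·2.260966 − 4.099282) / 3 = 1.648194
R(2,1) = (4·1.619257 − 2.260966) / 3 = 1.405354
R(2,2) = 1.405354 + (1.405354 − 1.648194)/15 = 1.389165

1.3892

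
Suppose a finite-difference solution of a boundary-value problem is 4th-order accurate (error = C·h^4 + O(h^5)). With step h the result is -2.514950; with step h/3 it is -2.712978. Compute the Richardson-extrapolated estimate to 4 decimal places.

-2.7155

The leading error scales as h^4; refining by a factor of 3 reduces it by 3^4 = 81.
Extrapolated value = (81·A(h/3) − A(h)) / (81 − 1)
= (81·(-2.712978) − (-2.514950)) / 80
= -217.236268 / 80 = -2.715453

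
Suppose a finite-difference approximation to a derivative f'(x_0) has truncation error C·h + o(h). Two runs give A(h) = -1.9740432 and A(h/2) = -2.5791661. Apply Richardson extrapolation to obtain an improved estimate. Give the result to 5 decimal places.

-3.18429

Extrapolated value = (2·A(h/2) − A(h)) / (2 − 1)
= (2·(-2.5791661) − (-1.9740432)) / 1
= -3.1842890 / 1 = -3.1842890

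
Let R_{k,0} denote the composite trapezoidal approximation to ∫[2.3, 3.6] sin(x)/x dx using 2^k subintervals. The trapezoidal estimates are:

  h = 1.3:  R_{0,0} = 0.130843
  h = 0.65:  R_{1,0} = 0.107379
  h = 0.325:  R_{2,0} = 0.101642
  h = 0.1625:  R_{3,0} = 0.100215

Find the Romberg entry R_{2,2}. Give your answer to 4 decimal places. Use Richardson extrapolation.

0.0997

R_{1,1} = (4·0.107379 − 0.130843) / 3 = 0.099558
R_{2,1} = (4·0.101642 − 0.107379) / 3 = 0.099730
R_{2,2} = 0.099730 + (0.099730 − 0.099558)/15 = 0.099741
(Column j=1 coincides with Simpson's rule on the same nodes.)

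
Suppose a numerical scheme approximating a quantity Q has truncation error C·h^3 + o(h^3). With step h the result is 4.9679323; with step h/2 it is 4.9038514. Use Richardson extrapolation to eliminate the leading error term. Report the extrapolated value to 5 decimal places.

4.89470

The leading error scales as h^3; refining by a factor of 2 reduces it by 2^3 = 8.
Extrapolated value = (8·A(h/2) − A(h)) / (8 − 1)
= (8·4.9038514 − 4.9679323) / 7
= 34.2628789 / 7 = 4.8946970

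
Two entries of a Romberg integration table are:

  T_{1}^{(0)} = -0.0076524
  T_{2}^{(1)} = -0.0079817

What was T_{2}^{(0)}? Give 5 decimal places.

-0.00790

From T_{2}^{(1)} = (4·T_{2}^{(0)} − T_{1}^{(0)})/3, solve for T_{2}^{(0)}:
4·T_{2}^{(0)} = 3·(-0.0079817) + (-0.0076524) = -0.0315975
T_{2}^{(0)} = -0.0078994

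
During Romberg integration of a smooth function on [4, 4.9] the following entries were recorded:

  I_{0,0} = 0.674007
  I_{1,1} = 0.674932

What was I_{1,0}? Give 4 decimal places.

0.6747

From I_{1,1} = (4·I_{1,0} − I_{0,0})/3, solve for I_{1,0}:
4·I_{1,0} = 3·0.674932 + 0.674007 = 2.698803
I_{1,0} = 0.674701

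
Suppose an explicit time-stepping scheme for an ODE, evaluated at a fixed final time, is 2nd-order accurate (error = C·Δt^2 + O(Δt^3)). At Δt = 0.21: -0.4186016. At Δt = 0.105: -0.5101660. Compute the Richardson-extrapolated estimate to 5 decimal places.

-0.54069

The leading error scales as Δt^2; refining by a factor of 2 reduces it by 2^2 = 4.
Extrapolated value = (4·A(Δt/2) − A(Δt)) / (4 − 1)
= (4·(-0.5101660) − (-0.4186016)) / 3
= -1.6220624 / 3 = -0.5406875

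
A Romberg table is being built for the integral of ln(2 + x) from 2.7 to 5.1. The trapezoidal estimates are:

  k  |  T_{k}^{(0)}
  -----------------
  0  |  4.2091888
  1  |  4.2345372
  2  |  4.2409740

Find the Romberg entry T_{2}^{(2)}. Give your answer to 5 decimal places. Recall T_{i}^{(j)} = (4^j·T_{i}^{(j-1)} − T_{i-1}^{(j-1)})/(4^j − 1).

4.24313

Richardson extrapolation on the trapezoidal column (denominator 4−1=3):
T_{1}^{(1)} = (4·4.2345372 − 4.2091888) / 3 = 4.2429867
T_{2}^{(1)} = 4.2409740 + (4.2409740 − 4.2345372)/3 = 4.2431196
T_{2}^{(2)} = 4.2431196 + (4.2431196 − 4.2429867)/15 = 4.2431285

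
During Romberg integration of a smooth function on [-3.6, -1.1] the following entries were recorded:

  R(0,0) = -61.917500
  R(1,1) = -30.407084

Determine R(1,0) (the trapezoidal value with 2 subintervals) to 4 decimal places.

From R(1,1) = (4·R(1,0) − R(0,0))/3, solve for R(1,0):
4·R(1,0) = 3·(-30.407084) + (-61.917500) = -153.138752
R(1,0) = -38.284688

-38.2847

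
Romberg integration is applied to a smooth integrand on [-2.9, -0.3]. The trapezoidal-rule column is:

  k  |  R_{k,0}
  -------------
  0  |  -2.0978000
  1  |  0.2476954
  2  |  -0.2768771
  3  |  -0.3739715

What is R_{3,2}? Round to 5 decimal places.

-0.40331

Richardson extrapolation on the trapezoidal column (denominator 4−1=3):
R_{2,1} = -0.2768771 + (-0.2768771 − 0.2476954)/3 = -0.4517346
R_{3,1} = (4·(-0.3739715) − (-0.2768771)) / 3 = -0.4063363
R_{3,2} = -0.4063363 + (-0.4063363 − (-0.4517346))/15 = -0.4033097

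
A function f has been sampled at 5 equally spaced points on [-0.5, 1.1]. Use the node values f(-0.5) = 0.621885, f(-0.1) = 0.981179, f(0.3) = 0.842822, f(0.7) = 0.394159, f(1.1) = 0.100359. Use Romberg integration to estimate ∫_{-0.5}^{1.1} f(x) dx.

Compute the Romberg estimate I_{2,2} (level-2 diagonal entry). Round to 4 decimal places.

I_{0,0} (trapezoid, 1 panel, h=1.6000): 0.577795
I_{1,0} (trapezoid, 2 panels, h=0.8000): 0.963155
I_{2,0} (trapezoid, 4 panels, h=0.4000): 1.031713
I_{1,1} = 0.963155 + (0.963155 − 0.577795)/3 = 1.091608
I_{2,1} = 1.031713 + (1.031713 − 0.963155)/3 = 1.054566
I_{2,2} = 1.054566 + (1.054566 − 1.091608)/15 = 1.052097

1.0521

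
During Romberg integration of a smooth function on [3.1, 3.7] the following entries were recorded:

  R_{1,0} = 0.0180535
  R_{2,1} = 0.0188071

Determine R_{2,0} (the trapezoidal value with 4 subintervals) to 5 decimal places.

0.01862

From R_{2,1} = (4·R_{2,0} − R_{1,0})/3, solve for R_{2,0}:
4·R_{2,0} = 3·0.0188071 + 0.0180535 = 0.0744748
R_{2,0} = 0.0186187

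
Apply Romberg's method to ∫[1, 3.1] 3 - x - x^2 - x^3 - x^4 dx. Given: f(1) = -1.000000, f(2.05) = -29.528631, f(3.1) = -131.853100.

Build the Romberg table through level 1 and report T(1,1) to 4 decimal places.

-87.8387

T(0,0) (trapezoid, 1 panel, h=2.1000): -139.495755
T(1,0) (trapezoid, 2 panels, h=1.0500): -100.752940
T(1,1) = -100.752940 + (-100.752940 − (-139.495755))/3 = -87.838668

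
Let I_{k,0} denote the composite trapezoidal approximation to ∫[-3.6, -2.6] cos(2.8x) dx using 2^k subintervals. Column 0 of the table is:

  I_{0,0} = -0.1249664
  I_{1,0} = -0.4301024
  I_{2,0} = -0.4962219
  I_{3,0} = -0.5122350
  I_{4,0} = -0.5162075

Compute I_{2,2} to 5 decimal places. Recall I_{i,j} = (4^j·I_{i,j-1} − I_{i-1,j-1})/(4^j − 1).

Richardson extrapolation on the trapezoidal column (denominator 4−1=3):
I_{1,1} = -0.4301024 + (-0.4301024 − (-0.1249664))/3 = -0.5318144
I_{2,1} = -0.4962219 + (-0.4962219 − (-0.4301024))/3 = -0.5182617
I_{2,2} = -0.5182617 + (-0.5182617 − (-0.5318144))/15 = -0.5173582

-0.51736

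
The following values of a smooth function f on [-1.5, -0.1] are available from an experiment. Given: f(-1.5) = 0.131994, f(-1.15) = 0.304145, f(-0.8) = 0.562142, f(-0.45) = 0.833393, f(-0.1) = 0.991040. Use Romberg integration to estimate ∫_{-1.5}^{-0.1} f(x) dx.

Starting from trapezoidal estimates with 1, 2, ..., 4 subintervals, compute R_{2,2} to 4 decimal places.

0.7935

R_{0,0} (trapezoid, 1 panel, h=1.4000): 0.786124
R_{1,0} (trapezoid, 2 panels, h=0.7000): 0.786561
R_{2,0} (trapezoid, 4 panels, h=0.3500): 0.791419
R_{1,1} = 0.786561 + (0.786561 − 0.786124)/3 = 0.786707
R_{2,1} = 0.791419 + (0.791419 − 0.786561)/3 = 0.793038
R_{2,2} = 0.793038 + (0.793038 − 0.786707)/15 = 0.793460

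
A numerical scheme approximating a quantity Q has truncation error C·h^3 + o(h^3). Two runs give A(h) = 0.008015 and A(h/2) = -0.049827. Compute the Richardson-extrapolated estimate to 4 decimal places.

Extrapolated value = (8·A(h/2) − A(h)) / (8 − 1)
= (8·(-0.049827) − 0.008015) / 7
= -0.406631 / 7 = -0.058090

-0.0581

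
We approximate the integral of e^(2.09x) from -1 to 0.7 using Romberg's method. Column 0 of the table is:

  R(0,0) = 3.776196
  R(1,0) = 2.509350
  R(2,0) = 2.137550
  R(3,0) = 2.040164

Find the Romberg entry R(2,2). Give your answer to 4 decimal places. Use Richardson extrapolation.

2.0087

Richardson extrapolation on the trapezoidal column (denominator 4−1=3):
R(1,1) = (4·2.509350 − 3.776196) / 3 = 2.087068
R(2,1) = (4·2.137550 − 2.509350) / 3 = 2.013617
R(2,2) = (16·2.013617 − 2.087068) / 15 = 2.008720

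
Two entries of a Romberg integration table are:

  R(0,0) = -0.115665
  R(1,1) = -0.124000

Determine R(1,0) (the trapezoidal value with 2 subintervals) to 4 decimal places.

-0.1219

From R(1,1) = (4·R(1,0) − R(0,0))/3, solve for R(1,0):
4·R(1,0) = 3·(-0.124000) + (-0.115665) = -0.487665
R(1,0) = -0.121916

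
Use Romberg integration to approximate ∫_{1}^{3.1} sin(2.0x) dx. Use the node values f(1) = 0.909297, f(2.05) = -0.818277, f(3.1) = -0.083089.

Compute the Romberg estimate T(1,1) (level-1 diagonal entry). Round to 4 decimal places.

T(0,0) (trapezoid, 1 panel, h=2.1000): 0.867518
T(1,0) (trapezoid, 2 panels, h=1.0500): -0.425432
T(1,1) = -0.425432 + (-0.425432 − 0.867518)/3 = -0.856415

-0.8564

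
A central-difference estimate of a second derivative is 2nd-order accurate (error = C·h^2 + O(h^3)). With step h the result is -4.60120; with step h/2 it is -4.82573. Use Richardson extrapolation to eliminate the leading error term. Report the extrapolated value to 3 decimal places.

-4.901

The leading error scales as h^2; refining by a factor of 2 reduces it by 2^2 = 4.
Extrapolated value = (4·A(h/2) − A(h)) / (4 − 1)
= (4·(-4.82573) − (-4.60120)) / 3
= -14.70172 / 3 = -4.90057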